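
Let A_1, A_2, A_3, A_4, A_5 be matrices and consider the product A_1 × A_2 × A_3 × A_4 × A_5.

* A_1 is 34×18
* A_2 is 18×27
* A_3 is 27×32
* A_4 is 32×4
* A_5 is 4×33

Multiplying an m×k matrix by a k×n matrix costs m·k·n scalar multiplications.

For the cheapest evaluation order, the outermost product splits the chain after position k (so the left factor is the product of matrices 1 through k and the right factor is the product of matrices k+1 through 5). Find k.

4

Adjacent pairs: A_1A_2 = 34·18·27 = 16524; A_2A_3 = 18·27·32 = 15552; A_3A_4 = 27·32·4 = 3456; A_4A_5 = 32·4·33 = 4224.
Length 3: A_1..A_3: k=1: 0+15552+34·18·32=35136; k=2: 16524+0+34·27·32=45900 → min 35136 | A_2..A_4: k=2: 0+3456+18·27·4=5400; k=3: 15552+0+18·32·4=17856 → min 5400 | A_3..A_5: k=3: 0+4224+27·32·33=32736; k=4: 3456+0+27·4·33=7020 → min 7020.
Length 4: A_1..A_4: k=1: 0+5400+34·18·4=7848; k=2: 16524+3456+34·27·4=23652; k=3: 35136+0+34·32·4=39488 → min 7848 | A_2..A_5: k=2: 0+7020+18·27·33=23058; k=3: 15552+4224+18·32·33=38784; k=4: 5400+0+18·4·33=7776 → min 7776.
Top-level splits: k=1: (A_1..A_1)·(A_2..A_5) → 0+7776+34·18·33 = 27972; k=2: (A_1..A_2)·(A_3..A_5) → 16524+7020+34·27·33 = 53838; k=3: (A_1..A_3)·(A_4..A_5) → 35136+4224+34·32·33 = 75264; k=4: (A_1..A_4)·(A_5..A_5) → 7848+0+34·4·33 = 12336.
Best split is after A_4, i.e. k = 4.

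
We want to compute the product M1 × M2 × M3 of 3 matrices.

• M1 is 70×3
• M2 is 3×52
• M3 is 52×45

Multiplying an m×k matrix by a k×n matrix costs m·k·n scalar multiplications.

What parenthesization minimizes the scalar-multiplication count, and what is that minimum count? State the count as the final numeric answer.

16470

(M1 × (M2 × M3)): cost 16470.
((M1 × M2) × M3): cost 174720.
Optimal: (M1 × (M2 × M3)) with cost 16470.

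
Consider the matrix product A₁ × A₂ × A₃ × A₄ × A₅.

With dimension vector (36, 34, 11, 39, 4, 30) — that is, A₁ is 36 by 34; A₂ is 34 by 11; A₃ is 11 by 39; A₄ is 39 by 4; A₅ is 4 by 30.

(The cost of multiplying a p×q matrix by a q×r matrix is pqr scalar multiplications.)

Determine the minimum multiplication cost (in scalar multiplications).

Adjacent pairs: A₁A₂ = 36·34·11 = 13464; A₂A₃ = 34·11·39 = 14586; A₃A₄ = 11·39·4 = 1716; A₄A₅ = 39·4·30 = 4680.
Length 3: A₁..A₃: k=1: 0+14586+36·34·39=62322; k=2: 13464+0+36·11·39=28908 → min 28908 | A₂..A₄: k=2: 0+1716+34·11·4=3212; k=3: 14586+0+34·39·4=19890 → min 3212 | A₃..A₅: k=3: 0+4680+11·39·30=17550; k=4: 1716+0+11·4·30=3036 → min 3036.
Length 4: A₁..A₄: k=1: 0+3212+36·34·4=8108; k=2: 13464+1716+36·11·4=16764; k=3: 28908+0+36·39·4=34524 → min 8108 | A₂..A₅: k=2: 0+3036+34·11·30=14256; k=3: 14586+4680+34·39·30=59046; k=4: 3212+0+34·4·30=7292 → min 7292.
Length 5: A₁..A₅: k=1: 0+7292+36·34·30=44012; k=2: 13464+3036+36·11·30=28380; k=3: 28908+4680+36·39·30=75708; k=4: 8108+0+36·4·30=12428 → min 12428.
Optimal order: ((A₁ × (A₂ × (A₃ × A₄))) × A₅) with cost 12428.

12428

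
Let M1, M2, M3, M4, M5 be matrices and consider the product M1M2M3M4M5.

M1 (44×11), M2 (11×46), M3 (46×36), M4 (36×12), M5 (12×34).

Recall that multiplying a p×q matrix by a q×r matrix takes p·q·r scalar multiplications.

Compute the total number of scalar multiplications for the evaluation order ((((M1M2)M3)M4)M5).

132088

(M1M2): 44×11 by 11×46 → 44×46, cost 44·11·46 = 22264
((M1M2)M3): 44×46 by 46×36 → 44×36, cost 44·46·36 = 72864; cumulative 95128
(((M1M2)M3)M4): 44×36 by 36×12 → 44×12, cost 44·36·12 = 19008; cumulative 114136
((((M1M2)M3)M4)M5): 44×12 by 12×34 → 44×34, cost 44·12·34 = 17952; cumulative 132088
Total: 132088 scalar multiplications.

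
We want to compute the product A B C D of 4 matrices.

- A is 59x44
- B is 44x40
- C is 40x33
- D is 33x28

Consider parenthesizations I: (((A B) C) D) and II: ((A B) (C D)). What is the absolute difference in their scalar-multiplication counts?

Order I = (((A B) C) D): (A B): 59×44 by 44×40 → 59×40, cost 59·44·40 = 103840; ((A B) C): 59×40 by 40×33 → 59×33, cost 59·40·33 = 77880; cumulative 181720; (((A B) C) D): 59×33 by 33×28 → 59×28, cost 59·33·28 = 54516; cumulative 236236. Total 236236.
Order II = ((A B) (C D)): (A B): 59×44 by 44×40 → 59×40, cost 59·44·40 = 103840; (C D): 40×33 by 33×28 → 40×28, cost 40·33·28 = 36960; ((A B) (C D)): 59×40 by 40×28 → 59×28, cost 59·40·28 = 66080; cumulative 206880. Total 206880.
Difference: |236236 − 206880| = 29356.

29356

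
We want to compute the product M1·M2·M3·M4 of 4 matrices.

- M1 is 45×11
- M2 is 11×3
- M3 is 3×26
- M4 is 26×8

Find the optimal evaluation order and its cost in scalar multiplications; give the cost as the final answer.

Adjacent pairs: M1M2 = 45·11·3 = 1485; M2M3 = 11·3·26 = 858; M3M4 = 3·26·8 = 624.
Length 3: M1..M3: k=1: 0+858+45·11·26=13728; k=2: 1485+0+45·3·26=4995 → min 4995 | M2..M4: k=2: 0+624+11·3·8=888; k=3: 858+0+11·26·8=3146 → min 888.
Length 4: M1..M4: k=1: 0+888+45·11·8=4848; k=2: 1485+624+45·3·8=3189; k=3: 4995+0+45·26·8=14355 → min 3189.
Optimal parenthesization: ((M1·M2)·(M3·M4)) with cost 3189.

3189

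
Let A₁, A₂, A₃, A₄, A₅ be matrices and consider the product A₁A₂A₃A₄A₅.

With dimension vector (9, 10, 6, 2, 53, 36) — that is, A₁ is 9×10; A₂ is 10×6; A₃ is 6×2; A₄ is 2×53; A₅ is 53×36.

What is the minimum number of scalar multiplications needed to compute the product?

Adjacent pairs: A₁A₂ = 9·10·6 = 540; A₂A₃ = 10·6·2 = 120; A₃A₄ = 6·2·53 = 636; A₄A₅ = 2·53·36 = 3816.
Length 3: A₁..A₃: k=1: 0+120+9·10·2=300; k=2: 540+0+9·6·2=648 → min 300 | A₂..A₄: k=2: 0+636+10·6·53=3816; k=3: 120+0+10·2·53=1180 → min 1180 | A₃..A₅: k=3: 0+3816+6·2·36=4248; k=4: 636+0+6·53·36=12084 → min 4248.
Length 4: A₁..A₄: k=1: 0+1180+9·10·53=5950; k=2: 540+636+9·6·53=4038; k=3: 300+0+9·2·53=1254 → min 1254 | A₂..A₅: k=2: 0+4248+10·6·36=6408; k=3: 120+3816+10·2·36=4656; k=4: 1180+0+10·53·36=20260 → min 4656.
Length 5: A₁..A₅: k=1: 0+4656+9·10·36=7896; k=2: 540+4248+9·6·36=6732; k=3: 300+3816+9·2·36=4764; k=4: 1254+0+9·53·36=18426 → min 4764.
Optimal order: ((A₁(A₂A₃))(A₄A₅)) with cost 4764.

4764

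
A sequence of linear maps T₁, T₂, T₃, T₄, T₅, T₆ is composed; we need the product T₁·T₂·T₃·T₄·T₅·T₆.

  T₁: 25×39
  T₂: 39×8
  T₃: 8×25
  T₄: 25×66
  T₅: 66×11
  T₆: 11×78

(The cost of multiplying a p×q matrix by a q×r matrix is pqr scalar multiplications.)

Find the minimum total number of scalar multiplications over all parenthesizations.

Adjacent pairs: T₁T₂ = 25·39·8 = 7800; T₂T₃ = 39·8·25 = 7800; T₃T₄ = 8·25·66 = 13200; T₄T₅ = 25·66·11 = 18150; T₅T₆ = 66·11·78 = 56628.
Length 3: T₁..T₃: k=1: 0+7800+25·39·25=32175; k=2: 7800+0+25·8·25=12800 → min 12800 | T₂..T₄: k=2: 0+13200+39·8·66=33792; k=3: 7800+0+39·25·66=72150 → min 33792 | T₃..T₅: k=3: 0+18150+8·25·11=20350; k=4: 13200+0+8·66·11=19008 → min 19008 | T₄..T₆: k=4: 0+56628+25·66·78=185328; k=5: 18150+0+25·11·78=39600 → min 39600.
Length 4: T₁..T₄: k=1: 0+33792+25·39·66=98142; k=2: 7800+13200+25·8·66=34200; k=3: 12800+0+25·25·66=54050 → min 34200 | T₂..T₅: k=2: 0+19008+39·8·11=22440; k=3: 7800+18150+39·25·11=36675; k=4: 33792+0+39·66·11=62106 → min 22440 | T₃..T₆: k=3: 0+39600+8·25·78=55200; k=4: 13200+56628+8·66·78=111012; k=5: 19008+0+8·11·78=25872 → min 25872.
Length 5: T₁..T₅: k=1: 0+22440+25·39·11=33165; k=2: 7800+19008+25·8·11=29008; k=3: 12800+18150+25·25·11=37825; k=4: 34200+0+25·66·11=52350 → min 29008 | T₂..T₆: k=2: 0+25872+39·8·78=50208; k=3: 7800+39600+39·25·78=123450; k=4: 33792+56628+39·66·78=291192; k=5: 22440+0+39·11·78=55902 → min 50208.
Length 6: T₁..T₆: k=1: 0+50208+25·39·78=126258; k=2: 7800+25872+25·8·78=49272; k=3: 12800+39600+25·25·78=101150; k=4: 34200+56628+25·66·78=219528; k=5: 29008+0+25·11·78=50458 → min 49272.
Optimal order: ((T₁·T₂)·(((T₃·T₄)·T₅)·T₆)) with cost 49272.

49272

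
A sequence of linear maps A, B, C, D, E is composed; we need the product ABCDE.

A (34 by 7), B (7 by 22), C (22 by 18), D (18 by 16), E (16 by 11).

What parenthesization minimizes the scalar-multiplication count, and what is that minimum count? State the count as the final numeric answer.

8638

Adjacent pairs: AB = 34·7·22 = 5236; BC = 7·22·18 = 2772; CD = 22·18·16 = 6336; DE = 18·16·11 = 3168.
Length 3: A..C: k=1: 0+2772+34·7·18=7056; k=2: 5236+0+34·22·18=18700 → min 7056 | B..D: k=2: 0+6336+7·22·16=8800; k=3: 2772+0+7·18·16=4788 → min 4788 | C..E: k=3: 0+3168+22·18·11=7524; k=4: 6336+0+22·16·11=10208 → min 7524.
Length 4: A..D: k=1: 0+4788+34·7·16=8596; k=2: 5236+6336+34·22·16=23540; k=3: 7056+0+34·18·16=16848 → min 8596 | B..E: k=2: 0+7524+7·22·11=9218; k=3: 2772+3168+7·18·11=7326; k=4: 4788+0+7·16·11=6020 → min 6020.
Length 5: A..E: k=1: 0+6020+34·7·11=8638; k=2: 5236+7524+34·22·11=20988; k=3: 7056+3168+34·18·11=16956; k=4: 8596+0+34·16·11=14580 → min 8638.
Optimal parenthesization: (A(((BC)D)E)) with cost 8638.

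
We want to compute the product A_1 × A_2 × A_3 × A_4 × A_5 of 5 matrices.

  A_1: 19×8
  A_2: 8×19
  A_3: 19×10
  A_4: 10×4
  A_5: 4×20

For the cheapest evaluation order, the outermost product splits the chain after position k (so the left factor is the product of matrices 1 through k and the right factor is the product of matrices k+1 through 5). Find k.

Adjacent pairs: A_1A_2 = 19·8·19 = 2888; A_2A_3 = 8·19·10 = 1520; A_3A_4 = 19·10·4 = 760; A_4A_5 = 10·4·20 = 800.
Length 3: A_1..A_3: k=1: 0+1520+19·8·10=3040; k=2: 2888+0+19·19·10=6498 → min 3040 | A_2..A_4: k=2: 0+760+8·19·4=1368; k=3: 1520+0+8·10·4=1840 → min 1368 | A_3..A_5: k=3: 0+800+19·10·20=4600; k=4: 760+0+19·4·20=2280 → min 2280.
Length 4: A_1..A_4: k=1: 0+1368+19·8·4=1976; k=2: 2888+760+19·19·4=5092; k=3: 3040+0+19·10·4=3800 → min 1976 | A_2..A_5: k=2: 0+2280+8·19·20=5320; k=3: 1520+800+8·10·20=3920; k=4: 1368+0+8·4·20=2008 → min 2008.
Top-level splits: k=1: (A_1..A_1)·(A_2..A_5) → 0+2008+19·8·20 = 5048; k=2: (A_1..A_2)·(A_3..A_5) → 2888+2280+19·19·20 = 12388; k=3: (A_1..A_3)·(A_4..A_5) → 3040+800+19·10·20 = 7640; k=4: (A_1..A_4)·(A_5..A_5) → 1976+0+19·4·20 = 3496.
Best split is after A_4, i.e. k = 4.

4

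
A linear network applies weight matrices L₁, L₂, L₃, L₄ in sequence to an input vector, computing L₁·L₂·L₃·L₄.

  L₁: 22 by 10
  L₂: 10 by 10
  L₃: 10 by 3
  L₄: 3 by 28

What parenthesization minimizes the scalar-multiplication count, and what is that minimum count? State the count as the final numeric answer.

Adjacent pairs: L₁L₂ = 22·10·10 = 2200; L₂L₃ = 10·10·3 = 300; L₃L₄ = 10·3·28 = 840.
Length 3: L₁..L₃: k=1: 0+300+22·10·3=960; k=2: 2200+0+22·10·3=2860 → min 960 | L₂..L₄: k=2: 0+840+10·10·28=3640; k=3: 300+0+10·3·28=1140 → min 1140.
Length 4: L₁..L₄: k=1: 0+1140+22·10·28=7300; k=2: 2200+840+22·10·28=9200; k=3: 960+0+22·3·28=2808 → min 2808.
Optimal parenthesization: ((L₁·(L₂·L₃))·L₄) with cost 2808.

2808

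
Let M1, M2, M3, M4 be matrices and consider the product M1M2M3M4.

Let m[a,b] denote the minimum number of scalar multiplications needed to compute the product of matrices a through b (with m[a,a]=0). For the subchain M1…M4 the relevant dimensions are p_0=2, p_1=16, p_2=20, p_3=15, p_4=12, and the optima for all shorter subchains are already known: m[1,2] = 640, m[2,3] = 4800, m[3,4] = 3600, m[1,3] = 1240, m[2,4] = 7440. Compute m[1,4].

1600

m[1,4] = min over k∈[1,3] of m[1,k]+m[k+1,4]+p_{0}·p_k·p_{4}.
k=1: 0 + 7440 + 2·16·12 = 7824; k=2: 640 + 3600 + 2·20·12 = 4720; k=3: 1240 + 0 + 2·15·12 = 1600.
Minimum: 1600 at k=3.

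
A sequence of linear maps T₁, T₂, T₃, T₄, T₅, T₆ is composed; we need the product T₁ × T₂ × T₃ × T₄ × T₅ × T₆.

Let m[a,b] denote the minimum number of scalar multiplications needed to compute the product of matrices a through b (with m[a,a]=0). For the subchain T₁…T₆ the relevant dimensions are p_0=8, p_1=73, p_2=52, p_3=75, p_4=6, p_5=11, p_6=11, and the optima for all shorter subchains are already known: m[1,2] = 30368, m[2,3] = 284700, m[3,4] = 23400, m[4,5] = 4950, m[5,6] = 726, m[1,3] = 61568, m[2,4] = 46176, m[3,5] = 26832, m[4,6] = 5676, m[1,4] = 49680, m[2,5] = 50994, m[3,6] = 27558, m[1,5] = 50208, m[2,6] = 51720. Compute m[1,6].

m[1,6] = min over k∈[1,5] of m[1,k]+m[k+1,6]+p_{0}·p_k·p_{6}.
k=1: 0 + 51720 + 8·73·11 = 58144; k=2: 30368 + 27558 + 8·52·11 = 62502; k=3: 61568 + 5676 + 8·75·11 = 73844; k=4: 49680 + 726 + 8·6·11 = 50934; k=5: 50208 + 0 + 8·11·11 = 51176.
Minimum: 50934 at k=4.

50934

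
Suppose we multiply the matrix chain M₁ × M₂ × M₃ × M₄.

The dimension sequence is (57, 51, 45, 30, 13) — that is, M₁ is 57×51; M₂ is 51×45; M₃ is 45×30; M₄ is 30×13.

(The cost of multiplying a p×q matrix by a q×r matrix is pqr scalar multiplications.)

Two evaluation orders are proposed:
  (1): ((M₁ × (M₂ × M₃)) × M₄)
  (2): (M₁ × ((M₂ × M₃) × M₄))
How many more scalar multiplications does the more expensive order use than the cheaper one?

Order (1) = ((M₁ × (M₂ × M₃)) × M₄): (M₂ × M₃): 51×45 by 45×30 → 51×30, cost 51·45·30 = 68850; (M₁ × (M₂ × M₃)): 57×51 by 51×30 → 57×30, cost 57·51·30 = 87210; cumulative 156060; ((M₁ × (M₂ × M₃)) × M₄): 57×30 by 30×13 → 57×13, cost 57·30·13 = 22230; cumulative 178290. Total 178290.
Order (2) = (M₁ × ((M₂ × M₃) × M₄)): (M₂ × M₃): 51×45 by 45×30 → 51×30, cost 51·45·30 = 68850; ((M₂ × M₃) × M₄): 51×30 by 30×13 → 51×13, cost 51·30·13 = 19890; cumulative 88740; (M₁ × ((M₂ × M₃) × M₄)): 57×51 by 51×13 → 57×13, cost 57·51·13 = 37791; cumulative 126531. Total 126531.
Difference: |178290 − 126531| = 51759.

51759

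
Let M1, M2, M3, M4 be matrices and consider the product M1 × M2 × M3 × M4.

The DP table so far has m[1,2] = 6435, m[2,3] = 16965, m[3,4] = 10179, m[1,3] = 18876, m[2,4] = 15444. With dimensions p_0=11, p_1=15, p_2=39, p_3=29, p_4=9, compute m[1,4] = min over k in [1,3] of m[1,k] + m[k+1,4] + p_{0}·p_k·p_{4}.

16929

m[1,4] = min over k∈[1,3] of m[1,k]+m[k+1,4]+p_{0}·p_k·p_{4}.
k=1: 0 + 15444 + 11·15·9 = 16929; k=2: 6435 + 10179 + 11·39·9 = 20475; k=3: 18876 + 0 + 11·29·9 = 21747.
Minimum: 16929 at k=1.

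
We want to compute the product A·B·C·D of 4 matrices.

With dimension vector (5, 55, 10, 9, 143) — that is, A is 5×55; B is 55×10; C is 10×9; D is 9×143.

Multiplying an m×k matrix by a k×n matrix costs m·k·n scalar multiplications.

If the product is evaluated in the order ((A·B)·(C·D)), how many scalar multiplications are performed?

(A·B): 5×55 by 55×10 → 5×10, cost 5·55·10 = 2750
(C·D): 10×9 by 9×143 → 10×143, cost 10·9·143 = 12870
((A·B)·(C·D)): 5×10 by 10×143 → 5×143, cost 5·10·143 = 7150; cumulative 22770
Total: 22770 scalar multiplications.

22770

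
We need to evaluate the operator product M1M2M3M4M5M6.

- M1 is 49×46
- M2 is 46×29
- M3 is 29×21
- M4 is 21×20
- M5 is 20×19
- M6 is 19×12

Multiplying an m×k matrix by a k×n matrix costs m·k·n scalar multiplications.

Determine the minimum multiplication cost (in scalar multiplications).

Adjacent pairs: M1M2 = 49·46·29 = 65366; M2M3 = 46·29·21 = 28014; M3M4 = 29·21·20 = 12180; M4M5 = 21·20·19 = 7980; M5M6 = 20·19·12 = 4560.
Length 3: M1..M3: k=1: 0+28014+49·46·21=75348; k=2: 65366+0+49·29·21=95207 → min 75348 | M2..M4: k=2: 0+12180+46·29·20=38860; k=3: 28014+0+46·21·20=47334 → min 38860 | M3..M5: k=3: 0+7980+29·21·19=19551; k=4: 12180+0+29·20·19=23200 → min 19551 | M4..M6: k=4: 0+4560+21·20·12=9600; k=5: 7980+0+21·19·12=12768 → min 9600.
Length 4: M1..M4: k=1: 0+38860+49·46·20=83940; k=2: 65366+12180+49·29·20=105966; k=3: 75348+0+49·21·20=95928 → min 83940 | M2..M5: k=2: 0+19551+46·29·19=44897; k=3: 28014+7980+46·21·19=54348; k=4: 38860+0+46·20·19=56340 → min 44897 | M3..M6: k=3: 0+9600+29·21·12=16908; k=4: 12180+4560+29·20·12=23700; k=5: 19551+0+29·19·12=26163 → min 16908.
Length 5: M1..M5: k=1: 0+44897+49·46·19=87723; k=2: 65366+19551+49·29·19=111916; k=3: 75348+7980+49·21·19=102879; k=4: 83940+0+49·20·19=102560 → min 87723 | M2..M6: k=2: 0+16908+46·29·12=32916; k=3: 28014+9600+46·21·12=49206; k=4: 38860+4560+46·20·12=54460; k=5: 44897+0+46·19·12=55385 → min 32916.
Length 6: M1..M6: k=1: 0+32916+49·46·12=59964; k=2: 65366+16908+49·29·12=99326; k=3: 75348+9600+49·21·12=97296; k=4: 83940+4560+49·20·12=100260; k=5: 87723+0+49·19·12=98895 → min 59964.
Optimal order: (M1(M2(M3(M4(M5M6))))) with cost 59964.

59964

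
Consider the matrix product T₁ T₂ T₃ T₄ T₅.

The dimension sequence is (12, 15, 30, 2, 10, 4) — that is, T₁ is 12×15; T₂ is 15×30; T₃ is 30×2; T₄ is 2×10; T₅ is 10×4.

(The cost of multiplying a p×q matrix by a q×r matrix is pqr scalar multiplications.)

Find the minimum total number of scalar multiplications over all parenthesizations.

Adjacent pairs: T₁T₂ = 12·15·30 = 5400; T₂T₃ = 15·30·2 = 900; T₃T₄ = 30·2·10 = 600; T₄T₅ = 2·10·4 = 80.
Length 3: T₁..T₃: k=1: 0+900+12·15·2=1260; k=2: 5400+0+12·30·2=6120 → min 1260 | T₂..T₄: k=2: 0+600+15·30·10=5100; k=3: 900+0+15·2·10=1200 → min 1200 | T₃..T₅: k=3: 0+80+30·2·4=320; k=4: 600+0+30·10·4=1800 → min 320.
Length 4: T₁..T₄: k=1: 0+1200+12·15·10=3000; k=2: 5400+600+12·30·10=9600; k=3: 1260+0+12·2·10=1500 → min 1500 | T₂..T₅: k=2: 0+320+15·30·4=2120; k=3: 900+80+15·2·4=1100; k=4: 1200+0+15·10·4=1800 → min 1100.
Length 5: T₁..T₅: k=1: 0+1100+12·15·4=1820; k=2: 5400+320+12·30·4=7160; k=3: 1260+80+12·2·4=1436; k=4: 1500+0+12·10·4=1980 → min 1436.
Optimal order: ((T₁ (T₂ T₃)) (T₄ T₅)) with cost 1436.

1436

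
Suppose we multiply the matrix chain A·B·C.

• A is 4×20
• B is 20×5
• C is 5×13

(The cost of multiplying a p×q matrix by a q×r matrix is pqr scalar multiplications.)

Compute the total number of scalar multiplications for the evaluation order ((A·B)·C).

(A·B): 4×20 by 20×5 → 4×5, cost 4·20·5 = 400
((A·B)·C): 4×5 by 5×13 → 4×13, cost 4·5·13 = 260; cumulative 660
Total: 660 scalar multiplications.

660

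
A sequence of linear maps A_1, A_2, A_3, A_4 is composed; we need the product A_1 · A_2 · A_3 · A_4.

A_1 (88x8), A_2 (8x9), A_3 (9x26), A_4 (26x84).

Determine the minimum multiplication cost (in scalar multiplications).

78480

Adjacent pairs: A_1A_2 = 88·8·9 = 6336; A_2A_3 = 8·9·26 = 1872; A_3A_4 = 9·26·84 = 19656.
Length 3: A_1..A_3: k=1: 0+1872+88·8·26=20176; k=2: 6336+0+88·9·26=26928 → min 20176 | A_2..A_4: k=2: 0+19656+8·9·84=25704; k=3: 1872+0+8·26·84=19344 → min 19344.
Length 4: A_1..A_4: k=1: 0+19344+88·8·84=78480; k=2: 6336+19656+88·9·84=92520; k=3: 20176+0+88·26·84=212368 → min 78480.
Optimal order: (A_1 · ((A_2 · A_3) · A_4)) with cost 78480.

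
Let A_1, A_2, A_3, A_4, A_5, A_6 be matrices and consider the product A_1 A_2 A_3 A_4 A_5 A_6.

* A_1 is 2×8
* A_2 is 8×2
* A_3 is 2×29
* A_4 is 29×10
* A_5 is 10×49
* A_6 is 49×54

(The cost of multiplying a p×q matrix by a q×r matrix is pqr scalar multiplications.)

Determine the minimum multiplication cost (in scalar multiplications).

6924

Adjacent pairs: A_1A_2 = 2·8·2 = 32; A_2A_3 = 8·2·29 = 464; A_3A_4 = 2·29·10 = 580; A_4A_5 = 29·10·49 = 14210; A_5A_6 = 10·49·54 = 26460.
Length 3: A_1..A_3: k=1: 0+464+2·8·29=928; k=2: 32+0+2·2·29=148 → min 148 | A_2..A_4: k=2: 0+580+8·2·10=740; k=3: 464+0+8·29·10=2784 → min 740 | A_3..A_5: k=3: 0+14210+2·29·49=17052; k=4: 580+0+2·10·49=1560 → min 1560 | A_4..A_6: k=4: 0+26460+29·10·54=42120; k=5: 14210+0+29·49·54=90944 → min 42120.
Length 4: A_1..A_4: k=1: 0+740+2·8·10=900; k=2: 32+580+2·2·10=652; k=3: 148+0+2·29·10=728 → min 652 | A_2..A_5: k=2: 0+1560+8·2·49=2344; k=3: 464+14210+8·29·49=26042; k=4: 740+0+8·10·49=4660 → min 2344 | A_3..A_6: k=3: 0+42120+2·29·54=45252; k=4: 580+26460+2·10·54=28120; k=5: 1560+0+2·49·54=6852 → min 6852.
Length 5: A_1..A_5: k=1: 0+2344+2·8·49=3128; k=2: 32+1560+2·2·49=1788; k=3: 148+14210+2·29·49=17200; k=4: 652+0+2·10·49=1632 → min 1632 | A_2..A_6: k=2: 0+6852+8·2·54=7716; k=3: 464+42120+8·29·54=55112; k=4: 740+26460+8·10·54=31520; k=5: 2344+0+8·49·54=23512 → min 7716.
Length 6: A_1..A_6: k=1: 0+7716+2·8·54=8580; k=2: 32+6852+2·2·54=7100; k=3: 148+42120+2·29·54=45400; k=4: 652+26460+2·10·54=28192; k=5: 1632+0+2·49·54=6924 → min 6924.
Optimal order: ((((A_1 A_2) (A_3 A_4)) A_5) A_6) with cost 6924.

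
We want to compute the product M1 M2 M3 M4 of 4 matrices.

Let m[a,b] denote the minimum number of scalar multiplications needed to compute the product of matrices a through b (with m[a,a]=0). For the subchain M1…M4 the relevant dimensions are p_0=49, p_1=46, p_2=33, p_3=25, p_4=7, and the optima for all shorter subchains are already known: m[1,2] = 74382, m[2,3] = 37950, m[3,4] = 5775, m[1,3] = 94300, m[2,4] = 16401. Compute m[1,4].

m[1,4] = min over k∈[1,3] of m[1,k]+m[k+1,4]+p_{0}·p_k·p_{4}.
k=1: 0 + 16401 + 49·46·7 = 32179; k=2: 74382 + 5775 + 49·33·7 = 91476; k=3: 94300 + 0 + 49·25·7 = 102875.
Minimum: 32179 at k=1.

32179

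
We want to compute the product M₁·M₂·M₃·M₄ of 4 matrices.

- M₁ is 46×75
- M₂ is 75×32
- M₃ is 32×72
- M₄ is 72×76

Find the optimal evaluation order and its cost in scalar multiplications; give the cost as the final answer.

397376

Adjacent pairs: M₁M₂ = 46·75·32 = 110400; M₂M₃ = 75·32·72 = 172800; M₃M₄ = 32·72·76 = 175104.
Length 3: M₁..M₃: k=1: 0+172800+46·75·72=421200; k=2: 110400+0+46·32·72=216384 → min 216384 | M₂..M₄: k=2: 0+175104+75·32·76=357504; k=3: 172800+0+75·72·76=583200 → min 357504.
Length 4: M₁..M₄: k=1: 0+357504+46·75·76=619704; k=2: 110400+175104+46·32·76=397376; k=3: 216384+0+46·72·76=468096 → min 397376.
Optimal parenthesization: ((M₁·M₂)·(M₃·M₄)) with cost 397376.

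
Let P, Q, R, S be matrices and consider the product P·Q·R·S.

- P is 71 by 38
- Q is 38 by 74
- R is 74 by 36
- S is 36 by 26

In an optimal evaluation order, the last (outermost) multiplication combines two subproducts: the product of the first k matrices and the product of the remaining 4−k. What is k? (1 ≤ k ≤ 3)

1

Adjacent pairs: PQ = 71·38·74 = 199652; QR = 38·74·36 = 101232; RS = 74·36·26 = 69264.
Length 3: P..R: k=1: 0+101232+71·38·36=198360; k=2: 199652+0+71·74·36=388796 → min 198360 | Q..S: k=2: 0+69264+38·74·26=142376; k=3: 101232+0+38·36·26=136800 → min 136800.
Top-level splits: k=1: (P..P)·(Q..S) → 0+136800+71·38·26 = 206948; k=2: (P..Q)·(R..S) → 199652+69264+71·74·26 = 405520; k=3: (P..R)·(S..S) → 198360+0+71·36·26 = 264816.
Best split is after P, i.e. k = 1.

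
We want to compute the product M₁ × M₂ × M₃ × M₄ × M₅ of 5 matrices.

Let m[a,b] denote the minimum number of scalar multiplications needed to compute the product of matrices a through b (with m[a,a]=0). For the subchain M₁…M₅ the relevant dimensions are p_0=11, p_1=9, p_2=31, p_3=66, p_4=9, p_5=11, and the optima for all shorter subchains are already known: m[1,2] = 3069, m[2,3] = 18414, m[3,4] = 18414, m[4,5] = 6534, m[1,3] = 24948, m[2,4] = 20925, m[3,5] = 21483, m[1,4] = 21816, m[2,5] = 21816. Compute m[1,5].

22905

m[1,5] = min over k∈[1,4] of m[1,k]+m[k+1,5]+p_{0}·p_k·p_{5}.
k=1: 0 + 21816 + 11·9·11 = 22905; k=2: 3069 + 21483 + 11·31·11 = 28303; k=3: 24948 + 6534 + 11·66·11 = 39468; k=4: 21816 + 0 + 11·9·11 = 22905.
Minimum: 22905 at k=1.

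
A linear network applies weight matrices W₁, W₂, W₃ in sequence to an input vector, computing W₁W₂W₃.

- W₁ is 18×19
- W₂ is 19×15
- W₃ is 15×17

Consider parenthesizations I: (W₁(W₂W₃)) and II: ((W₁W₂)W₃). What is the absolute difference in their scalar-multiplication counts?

Order I = (W₁(W₂W₃)): (W₂W₃): 19×15 by 15×17 → 19×17, cost 19·15·17 = 4845; (W₁(W₂W₃)): 18×19 by 19×17 → 18×17, cost 18·19·17 = 5814; cumulative 10659. Total 10659.
Order II = ((W₁W₂)W₃): (W₁W₂): 18×19 by 19×15 → 18×15, cost 18·19·15 = 5130; ((W₁W₂)W₃): 18×15 by 15×17 → 18×17, cost 18·15·17 = 4590; cumulative 9720. Total 9720.
Difference: |10659 − 9720| = 939.

939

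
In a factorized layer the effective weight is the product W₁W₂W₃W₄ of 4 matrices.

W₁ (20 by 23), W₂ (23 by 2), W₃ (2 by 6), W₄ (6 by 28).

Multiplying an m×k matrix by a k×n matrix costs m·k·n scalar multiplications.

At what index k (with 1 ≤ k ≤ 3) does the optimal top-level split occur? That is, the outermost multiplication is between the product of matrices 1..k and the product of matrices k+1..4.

Adjacent pairs: W₁W₂ = 20·23·2 = 920; W₂W₃ = 23·2·6 = 276; W₃W₄ = 2·6·28 = 336.
Length 3: W₁..W₃: k=1: 0+276+20·23·6=3036; k=2: 920+0+20·2·6=1160 → min 1160 | W₂..W₄: k=2: 0+336+23·2·28=1624; k=3: 276+0+23·6·28=4140 → min 1624.
Top-level splits: k=1: (W₁..W₁)·(W₂..W₄) → 0+1624+20·23·28 = 14504; k=2: (W₁..W₂)·(W₃..W₄) → 920+336+20·2·28 = 2376; k=3: (W₁..W₃)·(W₄..W₄) → 1160+0+20·6·28 = 4520.
Best split is after W₂, i.e. k = 2.

2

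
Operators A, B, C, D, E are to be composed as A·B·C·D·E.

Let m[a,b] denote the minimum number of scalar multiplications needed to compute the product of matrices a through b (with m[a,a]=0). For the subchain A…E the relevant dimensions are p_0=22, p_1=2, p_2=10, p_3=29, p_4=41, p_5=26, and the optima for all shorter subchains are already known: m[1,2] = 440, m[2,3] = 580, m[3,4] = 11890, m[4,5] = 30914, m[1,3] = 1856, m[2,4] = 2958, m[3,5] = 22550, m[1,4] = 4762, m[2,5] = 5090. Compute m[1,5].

m[1,5] = min over k∈[1,4] of m[1,k]+m[k+1,5]+p_{0}·p_k·p_{5}.
k=1: 0 + 5090 + 22·2·26 = 6234; k=2: 440 + 22550 + 22·10·26 = 28710; k=3: 1856 + 30914 + 22·29·26 = 49358; k=4: 4762 + 0 + 22·41·26 = 28214.
Minimum: 6234 at k=1.

6234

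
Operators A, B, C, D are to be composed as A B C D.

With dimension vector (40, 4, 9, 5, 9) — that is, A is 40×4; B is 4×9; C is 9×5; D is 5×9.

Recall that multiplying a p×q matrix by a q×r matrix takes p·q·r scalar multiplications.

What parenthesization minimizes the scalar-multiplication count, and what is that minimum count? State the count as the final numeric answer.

Adjacent pairs: AB = 40·4·9 = 1440; BC = 4·9·5 = 180; CD = 9·5·9 = 405.
Length 3: A..C: k=1: 0+180+40·4·5=980; k=2: 1440+0+40·9·5=3240 → min 980 | B..D: k=2: 0+405+4·9·9=729; k=3: 180+0+4·5·9=360 → min 360.
Length 4: A..D: k=1: 0+360+40·4·9=1800; k=2: 1440+405+40·9·9=5085; k=3: 980+0+40·5·9=2780 → min 1800.
Optimal parenthesization: (A ((B C) D)) with cost 1800.

1800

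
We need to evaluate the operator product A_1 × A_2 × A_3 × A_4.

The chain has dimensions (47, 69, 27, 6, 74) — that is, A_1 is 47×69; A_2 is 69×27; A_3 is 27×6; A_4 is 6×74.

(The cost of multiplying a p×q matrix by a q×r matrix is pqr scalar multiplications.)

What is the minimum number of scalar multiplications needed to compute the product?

Adjacent pairs: A_1A_2 = 47·69·27 = 87561; A_2A_3 = 69·27·6 = 11178; A_3A_4 = 27·6·74 = 11988.
Length 3: A_1..A_3: k=1: 0+11178+47·69·6=30636; k=2: 87561+0+47·27·6=95175 → min 30636 | A_2..A_4: k=2: 0+11988+69·27·74=149850; k=3: 11178+0+69·6·74=41814 → min 41814.
Length 4: A_1..A_4: k=1: 0+41814+47·69·74=281796; k=2: 87561+11988+47·27·74=193455; k=3: 30636+0+47·6·74=51504 → min 51504.
Optimal order: ((A_1 × (A_2 × A_3)) × A_4) with cost 51504.

51504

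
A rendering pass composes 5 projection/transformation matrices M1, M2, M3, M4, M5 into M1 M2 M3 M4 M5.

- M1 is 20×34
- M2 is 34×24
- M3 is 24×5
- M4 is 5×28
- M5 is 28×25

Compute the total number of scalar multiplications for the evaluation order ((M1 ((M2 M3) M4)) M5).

41880

(M2 M3): 34×24 by 24×5 → 34×5, cost 34·24·5 = 4080
((M2 M3) M4): 34×5 by 5×28 → 34×28, cost 34·5·28 = 4760; cumulative 8840
(M1 ((M2 M3) M4)): 20×34 by 34×28 → 20×28, cost 20·34·28 = 19040; cumulative 27880
((M1 ((M2 M3) M4)) M5): 20×28 by 28×25 → 20×25, cost 20·28·25 = 14000; cumulative 41880
Total: 41880 scalar multiplications.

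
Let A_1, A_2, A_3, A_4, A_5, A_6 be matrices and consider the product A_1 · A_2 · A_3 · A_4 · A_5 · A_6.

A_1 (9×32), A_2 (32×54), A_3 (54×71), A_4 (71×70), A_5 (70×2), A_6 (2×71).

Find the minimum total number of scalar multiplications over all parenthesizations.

Adjacent pairs: A_1A_2 = 9·32·54 = 15552; A_2A_3 = 32·54·71 = 122688; A_3A_4 = 54·71·70 = 268380; A_4A_5 = 71·70·2 = 9940; A_5A_6 = 70·2·71 = 9940.
Length 3: A_1..A_3: k=1: 0+122688+9·32·71=143136; k=2: 15552+0+9·54·71=50058 → min 50058 | A_2..A_4: k=2: 0+268380+32·54·70=389340; k=3: 122688+0+32·71·70=281728 → min 281728 | A_3..A_5: k=3: 0+9940+54·71·2=17608; k=4: 268380+0+54·70·2=275940 → min 17608 | A_4..A_6: k=4: 0+9940+71·70·71=362810; k=5: 9940+0+71·2·71=20022 → min 20022.
Length 4: A_1..A_4: k=1: 0+281728+9·32·70=301888; k=2: 15552+268380+9·54·70=317952; k=3: 50058+0+9·71·70=94788 → min 94788 | A_2..A_5: k=2: 0+17608+32·54·2=21064; k=3: 122688+9940+32·71·2=137172; k=4: 281728+0+32·70·2=286208 → min 21064 | A_3..A_6: k=3: 0+20022+54·71·71=292236; k=4: 268380+9940+54·70·71=546700; k=5: 17608+0+54·2·71=25276 → min 25276.
Length 5: A_1..A_5: k=1: 0+21064+9·32·2=21640; k=2: 15552+17608+9·54·2=34132; k=3: 50058+9940+9·71·2=61276; k=4: 94788+0+9·70·2=96048 → min 21640 | A_2..A_6: k=2: 0+25276+32·54·71=147964; k=3: 122688+20022+32·71·71=304022; k=4: 281728+9940+32·70·71=450708; k=5: 21064+0+32·2·71=25608 → min 25608.
Length 6: A_1..A_6: k=1: 0+25608+9·32·71=46056; k=2: 15552+25276+9·54·71=75334; k=3: 50058+20022+9·71·71=115449; k=4: 94788+9940+9·70·71=149458; k=5: 21640+0+9·2·71=22918 → min 22918.
Optimal order: ((A_1 · (A_2 · (A_3 · (A_4 · A_5)))) · A_6) with cost 22918.

22918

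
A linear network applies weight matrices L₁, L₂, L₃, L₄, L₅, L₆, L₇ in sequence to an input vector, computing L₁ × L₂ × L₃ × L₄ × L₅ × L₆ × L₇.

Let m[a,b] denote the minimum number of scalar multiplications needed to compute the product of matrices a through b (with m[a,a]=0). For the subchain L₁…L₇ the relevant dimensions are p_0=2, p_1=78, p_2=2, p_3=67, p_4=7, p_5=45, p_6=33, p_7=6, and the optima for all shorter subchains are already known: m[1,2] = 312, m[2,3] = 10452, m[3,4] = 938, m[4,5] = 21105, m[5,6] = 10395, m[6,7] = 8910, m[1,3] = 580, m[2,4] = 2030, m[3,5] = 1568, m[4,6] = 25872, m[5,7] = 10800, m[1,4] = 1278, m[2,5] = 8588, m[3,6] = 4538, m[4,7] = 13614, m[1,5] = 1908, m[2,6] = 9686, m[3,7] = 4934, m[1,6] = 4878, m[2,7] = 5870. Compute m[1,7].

m[1,7] = min over k∈[1,6] of m[1,k]+m[k+1,7]+p_{0}·p_k·p_{7}.
k=1: 0 + 5870 + 2·78·6 = 6806; k=2: 312 + 4934 + 2·2·6 = 5270; k=3: 580 + 13614 + 2·67·6 = 14998; k=4: 1278 + 10800 + 2·7·6 = 12162; k=5: 1908 + 8910 + 2·45·6 = 11358; k=6: 4878 + 0 + 2·33·6 = 5274.
Minimum: 5270 at k=2.

5270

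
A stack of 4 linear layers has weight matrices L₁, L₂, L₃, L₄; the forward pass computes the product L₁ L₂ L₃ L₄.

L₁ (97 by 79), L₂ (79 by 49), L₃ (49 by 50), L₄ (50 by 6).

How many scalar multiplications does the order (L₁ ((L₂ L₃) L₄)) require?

(L₂ L₃): 79×49 by 49×50 → 79×50, cost 79·49·50 = 193550
((L₂ L₃) L₄): 79×50 by 50×6 → 79×6, cost 79·50·6 = 23700; cumulative 217250
(L₁ ((L₂ L₃) L₄)): 97×79 by 79×6 → 97×6, cost 97·79·6 = 45978; cumulative 263228
Total: 263228 scalar multiplications.

263228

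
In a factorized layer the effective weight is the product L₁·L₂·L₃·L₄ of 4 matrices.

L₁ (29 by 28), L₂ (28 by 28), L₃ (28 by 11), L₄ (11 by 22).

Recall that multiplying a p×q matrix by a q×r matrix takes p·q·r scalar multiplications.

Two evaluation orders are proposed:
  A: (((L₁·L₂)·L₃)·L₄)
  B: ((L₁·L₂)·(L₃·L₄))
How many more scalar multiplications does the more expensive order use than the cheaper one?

8690

Order A = (((L₁·L₂)·L₃)·L₄): (L₁·L₂): 29×28 by 28×28 → 29×28, cost 29·28·28 = 22736; ((L₁·L₂)·L₃): 29×28 by 28×11 → 29×11, cost 29·28·11 = 8932; cumulative 31668; (((L₁·L₂)·L₃)·L₄): 29×11 by 11×22 → 29×22, cost 29·11·22 = 7018; cumulative 38686. Total 38686.
Order B = ((L₁·L₂)·(L₃·L₄)): (L₁·L₂): 29×28 by 28×28 → 29×28, cost 29·28·28 = 22736; (L₃·L₄): 28×11 by 11×22 → 28×22, cost 28·11·22 = 6776; ((L₁·L₂)·(L₃·L₄)): 29×28 by 28×22 → 29×22, cost 29·28·22 = 17864; cumulative 47376. Total 47376.
Difference: |38686 − 47376| = 8690.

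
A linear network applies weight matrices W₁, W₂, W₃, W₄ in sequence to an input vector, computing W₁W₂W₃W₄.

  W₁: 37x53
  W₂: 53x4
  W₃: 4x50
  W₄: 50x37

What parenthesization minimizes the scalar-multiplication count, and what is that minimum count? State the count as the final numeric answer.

Adjacent pairs: W₁W₂ = 37·53·4 = 7844; W₂W₃ = 53·4·50 = 10600; W₃W₄ = 4·50·37 = 7400.
Length 3: W₁..W₃: k=1: 0+10600+37·53·50=108650; k=2: 7844+0+37·4·50=15244 → min 15244 | W₂..W₄: k=2: 0+7400+53·4·37=15244; k=3: 10600+0+53·50·37=108650 → min 15244.
Length 4: W₁..W₄: k=1: 0+15244+37·53·37=87801; k=2: 7844+7400+37·4·37=20720; k=3: 15244+0+37·50·37=83694 → min 20720.
Optimal parenthesization: ((W₁W₂)(W₃W₄)) with cost 20720.

20720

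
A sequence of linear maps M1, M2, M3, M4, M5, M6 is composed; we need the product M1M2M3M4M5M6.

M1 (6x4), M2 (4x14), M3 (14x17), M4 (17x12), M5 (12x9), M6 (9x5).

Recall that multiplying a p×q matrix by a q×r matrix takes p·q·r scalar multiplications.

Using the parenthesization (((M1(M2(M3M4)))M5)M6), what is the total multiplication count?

(M3M4): 14×17 by 17×12 → 14×12, cost 14·17·12 = 2856
(M2(M3M4)): 4×14 by 14×12 → 4×12, cost 4·14·12 = 672; cumulative 3528
(M1(M2(M3M4))): 6×4 by 4×12 → 6×12, cost 6·4·12 = 288; cumulative 3816
((M1(M2(M3M4)))M5): 6×12 by 12×9 → 6×9, cost 6·12·9 = 648; cumulative 4464
(((M1(M2(M3M4)))M5)M6): 6×9 by 9×5 → 6×5, cost 6·9·5 = 270; cumulative 4734
Total: 4734 scalar multiplications.

4734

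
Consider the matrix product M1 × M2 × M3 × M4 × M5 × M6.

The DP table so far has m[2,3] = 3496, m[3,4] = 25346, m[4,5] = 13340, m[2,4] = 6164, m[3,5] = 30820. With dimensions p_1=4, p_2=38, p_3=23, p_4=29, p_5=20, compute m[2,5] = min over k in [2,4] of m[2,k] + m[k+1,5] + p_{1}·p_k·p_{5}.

8484

m[2,5] = min over k∈[2,4] of m[2,k]+m[k+1,5]+p_{1}·p_k·p_{5}.
k=2: 0 + 30820 + 4·38·20 = 33860; k=3: 3496 + 13340 + 4·23·20 = 18676; k=4: 6164 + 0 + 4·29·20 = 8484.
Minimum: 8484 at k=4.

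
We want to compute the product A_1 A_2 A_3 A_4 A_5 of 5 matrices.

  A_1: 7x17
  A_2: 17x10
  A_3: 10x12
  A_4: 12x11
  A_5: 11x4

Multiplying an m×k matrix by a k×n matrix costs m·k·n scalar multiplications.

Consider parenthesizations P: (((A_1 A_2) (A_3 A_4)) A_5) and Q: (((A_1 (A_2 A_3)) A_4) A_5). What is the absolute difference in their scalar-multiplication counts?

Order P = (((A_1 A_2) (A_3 A_4)) A_5): (A_1 A_2): 7×17 by 17×10 → 7×10, cost 7·17·10 = 1190; (A_3 A_4): 10×12 by 12×11 → 10×11, cost 10·12·11 = 1320; ((A_1 A_2) (A_3 A_4)): 7×10 by 10×11 → 7×11, cost 7·10·11 = 770; cumulative 3280; (((A_1 A_2) (A_3 A_4)) A_5): 7×11 by 11×4 → 7×4, cost 7·11·4 = 308; cumulative 3588. Total 3588.
Order Q = (((A_1 (A_2 A_3)) A_4) A_5): (A_2 A_3): 17×10 by 10×12 → 17×12, cost 17·10·12 = 2040; (A_1 (A_2 A_3)): 7×17 by 17×12 → 7×12, cost 7·17·12 = 1428; cumulative 3468; ((A_1 (A_2 A_3)) A_4): 7×12 by 12×11 → 7×11, cost 7·12·11 = 924; cumulative 4392; (((A_1 (A_2 A_3)) A_4) A_5): 7×11 by 11×4 → 7×4, cost 7·11·4 = 308; cumulative 4700. Total 4700.
Difference: |3588 − 4700| = 1112.

1112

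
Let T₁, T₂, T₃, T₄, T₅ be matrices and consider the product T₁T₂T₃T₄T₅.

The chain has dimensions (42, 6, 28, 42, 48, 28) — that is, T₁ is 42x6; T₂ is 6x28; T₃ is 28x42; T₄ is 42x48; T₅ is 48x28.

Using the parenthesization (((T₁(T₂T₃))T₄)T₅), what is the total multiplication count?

(T₂T₃): 6×28 by 28×42 → 6×42, cost 6·28·42 = 7056
(T₁(T₂T₃)): 42×6 by 6×42 → 42×42, cost 42·6·42 = 10584; cumulative 17640
((T₁(T₂T₃))T₄): 42×42 by 42×48 → 42×48, cost 42·42·48 = 84672; cumulative 102312
(((T₁(T₂T₃))T₄)T₅): 42×48 by 48×28 → 42×28, cost 42·48·28 = 56448; cumulative 158760
Total: 158760 scalar multiplications.

158760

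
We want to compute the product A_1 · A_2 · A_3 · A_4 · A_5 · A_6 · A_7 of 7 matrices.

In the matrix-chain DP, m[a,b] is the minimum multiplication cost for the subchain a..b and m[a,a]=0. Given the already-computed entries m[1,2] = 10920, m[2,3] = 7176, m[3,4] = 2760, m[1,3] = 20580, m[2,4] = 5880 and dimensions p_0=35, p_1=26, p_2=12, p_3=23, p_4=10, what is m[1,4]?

14980

m[1,4] = min over k∈[1,3] of m[1,k]+m[k+1,4]+p_{0}·p_k·p_{4}.
k=1: 0 + 5880 + 35·26·10 = 14980; k=2: 10920 + 2760 + 35·12·10 = 17880; k=3: 20580 + 0 + 35·23·10 = 28630.
Minimum: 14980 at k=1.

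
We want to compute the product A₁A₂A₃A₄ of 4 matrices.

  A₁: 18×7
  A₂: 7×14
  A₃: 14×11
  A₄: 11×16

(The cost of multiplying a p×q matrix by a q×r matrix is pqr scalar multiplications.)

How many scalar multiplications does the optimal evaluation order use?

4326

Adjacent pairs: A₁A₂ = 18·7·14 = 1764; A₂A₃ = 7·14·11 = 1078; A₃A₄ = 14·11·16 = 2464.
Length 3: A₁..A₃: k=1: 0+1078+18·7·11=2464; k=2: 1764+0+18·14·11=4536 → min 2464 | A₂..A₄: k=2: 0+2464+7·14·16=4032; k=3: 1078+0+7·11·16=2310 → min 2310.
Length 4: A₁..A₄: k=1: 0+2310+18·7·16=4326; k=2: 1764+2464+18·14·16=8260; k=3: 2464+0+18·11·16=5632 → min 4326.
Optimal order: (A₁((A₂A₃)A₄)) with cost 4326.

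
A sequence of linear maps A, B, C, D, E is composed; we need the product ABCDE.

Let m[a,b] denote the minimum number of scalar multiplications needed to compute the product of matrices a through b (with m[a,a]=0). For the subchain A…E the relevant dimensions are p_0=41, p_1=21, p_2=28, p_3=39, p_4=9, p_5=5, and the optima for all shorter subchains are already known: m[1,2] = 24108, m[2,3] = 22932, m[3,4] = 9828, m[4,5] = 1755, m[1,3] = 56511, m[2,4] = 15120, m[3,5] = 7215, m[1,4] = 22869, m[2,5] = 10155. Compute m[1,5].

m[1,5] = min over k∈[1,4] of m[1,k]+m[k+1,5]+p_{0}·p_k·p_{5}.
k=1: 0 + 10155 + 41·21·5 = 14460; k=2: 24108 + 7215 + 41·28·5 = 37063; k=3: 56511 + 1755 + 41·39·5 = 66261; k=4: 22869 + 0 + 41·9·5 = 24714.
Minimum: 14460 at k=1.

14460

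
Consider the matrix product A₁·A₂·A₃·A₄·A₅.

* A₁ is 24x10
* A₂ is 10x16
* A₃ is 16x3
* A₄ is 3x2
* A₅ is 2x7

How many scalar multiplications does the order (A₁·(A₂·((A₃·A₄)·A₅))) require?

(A₃·A₄): 16×3 by 3×2 → 16×2, cost 16·3·2 = 96
((A₃·A₄)·A₅): 16×2 by 2×7 → 16×7, cost 16·2·7 = 224; cumulative 320
(A₂·((A₃·A₄)·A₅)): 10×16 by 16×7 → 10×7, cost 10·16·7 = 1120; cumulative 1440
(A₁·(A₂·((A₃·A₄)·A₅))): 24×10 by 10×7 → 24×7, cost 24·10·7 = 1680; cumulative 3120
Total: 3120 scalar multiplications.

3120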